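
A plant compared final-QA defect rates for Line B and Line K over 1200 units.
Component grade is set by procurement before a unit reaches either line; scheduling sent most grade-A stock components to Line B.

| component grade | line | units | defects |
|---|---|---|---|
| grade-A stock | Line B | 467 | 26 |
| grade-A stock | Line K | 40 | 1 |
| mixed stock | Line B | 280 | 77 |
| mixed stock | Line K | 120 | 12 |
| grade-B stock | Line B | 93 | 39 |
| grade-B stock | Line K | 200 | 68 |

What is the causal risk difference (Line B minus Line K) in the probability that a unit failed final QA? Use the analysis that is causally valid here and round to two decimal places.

+0.09

The stratified and pooled comparisons disagree (Line K wins within each component grade; Line B wins overall), so the answer turns on the causal role of component grade.
Component grade is set before the line has any effect — it is not caused by the line — and it independently drives the outcome. That makes it a confounder, so the causal comparison is within component grade levels.
Adjusting over the population distribution of component grade: 0.422·(0.056−0.025) + 0.333·(0.275−0.100) + 0.244·(0.419−0.340) = +0.091.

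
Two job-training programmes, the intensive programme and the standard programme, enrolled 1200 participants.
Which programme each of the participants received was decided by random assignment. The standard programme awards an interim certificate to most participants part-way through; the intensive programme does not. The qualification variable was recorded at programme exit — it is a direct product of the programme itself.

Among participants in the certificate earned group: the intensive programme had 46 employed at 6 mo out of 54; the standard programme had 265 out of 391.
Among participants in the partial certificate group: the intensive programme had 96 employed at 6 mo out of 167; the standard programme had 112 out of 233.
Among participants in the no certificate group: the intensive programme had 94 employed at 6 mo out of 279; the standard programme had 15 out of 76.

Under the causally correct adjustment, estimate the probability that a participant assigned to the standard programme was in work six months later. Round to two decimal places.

Stratifying would compare programmes among participants the programmes themselves sorted into qualification attained during the programme groups — a form of selection on an intermediate. The unconditioned pooled rates give the total causal effect.
So P(outcome | do(the standard programme)) is just the pooled rate for the standard programme: 392/700 = 0.560.

0.56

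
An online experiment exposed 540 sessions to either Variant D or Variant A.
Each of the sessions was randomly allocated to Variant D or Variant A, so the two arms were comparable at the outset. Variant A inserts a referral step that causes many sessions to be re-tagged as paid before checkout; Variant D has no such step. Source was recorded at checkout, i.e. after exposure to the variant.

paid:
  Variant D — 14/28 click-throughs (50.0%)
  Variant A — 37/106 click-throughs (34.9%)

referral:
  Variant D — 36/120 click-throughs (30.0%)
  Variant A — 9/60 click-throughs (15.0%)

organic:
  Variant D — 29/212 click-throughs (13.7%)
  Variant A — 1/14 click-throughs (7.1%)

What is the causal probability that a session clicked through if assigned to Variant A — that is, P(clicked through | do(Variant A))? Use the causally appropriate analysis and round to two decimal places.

0.26

Traffic source is downstream of the variant. One should not condition on a consequence of treatment, so the overall rates are the right comparison.
So P(outcome | do(Variant A)) is just the pooled rate for Variant A: 47/180 = 0.261.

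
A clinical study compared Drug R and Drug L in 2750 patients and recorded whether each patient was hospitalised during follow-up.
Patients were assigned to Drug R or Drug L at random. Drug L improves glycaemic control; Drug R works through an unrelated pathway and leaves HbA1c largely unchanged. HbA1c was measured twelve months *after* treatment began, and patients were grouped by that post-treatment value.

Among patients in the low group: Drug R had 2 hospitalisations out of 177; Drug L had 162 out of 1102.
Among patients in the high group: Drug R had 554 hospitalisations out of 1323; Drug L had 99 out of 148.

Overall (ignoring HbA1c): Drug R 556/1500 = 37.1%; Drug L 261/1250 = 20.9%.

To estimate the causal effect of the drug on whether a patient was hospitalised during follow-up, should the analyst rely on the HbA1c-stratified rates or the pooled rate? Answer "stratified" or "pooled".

pooled

HbA1c is downstream of the drug. One should not condition on a consequence of treatment, so the overall rates are the right comparison.
Pooled: Drug R 37.1% vs Drug L 20.9%; Drug L is lower overall.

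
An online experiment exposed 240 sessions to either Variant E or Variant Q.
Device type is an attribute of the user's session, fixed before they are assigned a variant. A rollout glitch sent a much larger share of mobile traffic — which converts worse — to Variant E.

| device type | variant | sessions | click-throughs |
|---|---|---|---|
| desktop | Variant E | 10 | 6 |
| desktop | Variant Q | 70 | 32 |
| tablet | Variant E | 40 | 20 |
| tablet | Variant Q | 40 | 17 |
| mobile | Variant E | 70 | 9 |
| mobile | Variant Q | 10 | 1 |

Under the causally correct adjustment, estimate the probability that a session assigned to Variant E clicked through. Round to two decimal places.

0.41

The stratified and pooled comparisons disagree (Variant E wins within each device type; Variant Q wins overall), so the answer turns on the causal role of device type.
The imbalance in device type arose from how sessions were allocated, not from anything the variant did; and device type independently affects the outcome. The pooled gap is confounded — condition on device type.
Standardising Variant E to the population device type mix: 0.333·6/10 + 0.333·20/40 + 0.333·9/70 = 0.410.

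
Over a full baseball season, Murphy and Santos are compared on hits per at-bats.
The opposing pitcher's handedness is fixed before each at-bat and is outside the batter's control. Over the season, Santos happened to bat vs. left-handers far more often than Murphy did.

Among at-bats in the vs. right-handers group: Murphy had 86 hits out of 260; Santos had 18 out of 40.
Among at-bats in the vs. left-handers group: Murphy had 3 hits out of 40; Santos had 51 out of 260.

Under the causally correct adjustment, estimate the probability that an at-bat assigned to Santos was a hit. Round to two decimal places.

0.32

Santos is higher inside every pitcher handedness stratum but Murphy is higher in aggregate. Whether to stratify depends on how pitcher handedness relates to the player.
Pitcher handedness is set before the player has any effect — it is not caused by the player — and it independently drives the outcome. That makes it a confounder, so the causal comparison is within pitcher handedness levels.
Standardising Santos to the population pitcher handedness mix: 0.500·18/40 + 0.500·51/260 = 0.323.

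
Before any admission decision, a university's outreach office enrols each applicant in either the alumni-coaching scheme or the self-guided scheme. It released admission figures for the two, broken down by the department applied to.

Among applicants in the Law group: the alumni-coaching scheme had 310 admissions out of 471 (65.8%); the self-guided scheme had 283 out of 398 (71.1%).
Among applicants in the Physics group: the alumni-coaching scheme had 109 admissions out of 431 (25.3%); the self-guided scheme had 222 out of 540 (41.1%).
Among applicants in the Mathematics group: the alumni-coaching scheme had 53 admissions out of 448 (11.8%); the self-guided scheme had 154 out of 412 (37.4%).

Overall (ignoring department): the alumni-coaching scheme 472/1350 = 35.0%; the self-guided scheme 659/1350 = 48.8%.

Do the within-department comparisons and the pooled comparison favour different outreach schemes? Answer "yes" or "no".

no

Within each department level (Law 65.8% vs 71.1%; Physics 25.3% vs 41.1%; Mathematics 11.8% vs 37.4%), the self-guided scheme has the higher rate every time. Pooled: 35.0% vs 48.8% — the self-guided scheme has the higher rate overall. They agree.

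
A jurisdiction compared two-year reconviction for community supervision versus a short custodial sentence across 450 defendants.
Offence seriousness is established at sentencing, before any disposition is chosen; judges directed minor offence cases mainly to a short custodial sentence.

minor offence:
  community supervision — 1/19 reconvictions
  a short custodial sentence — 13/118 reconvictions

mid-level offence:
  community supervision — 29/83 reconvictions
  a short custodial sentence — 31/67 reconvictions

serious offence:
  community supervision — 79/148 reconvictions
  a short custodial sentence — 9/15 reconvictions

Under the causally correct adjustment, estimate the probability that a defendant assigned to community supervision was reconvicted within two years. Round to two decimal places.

0.33

Since offence seriousness is a pre-existing factor (not a product of the disposition) and it affects the outcome on its own, it is a confounder. The stratified rates, not the pooled rate, identify the causal effect.
Standardising community supervision to the population offence seriousness mix: 0.304·1/19 + 0.333·29/83 + 0.362·79/148 = 0.326.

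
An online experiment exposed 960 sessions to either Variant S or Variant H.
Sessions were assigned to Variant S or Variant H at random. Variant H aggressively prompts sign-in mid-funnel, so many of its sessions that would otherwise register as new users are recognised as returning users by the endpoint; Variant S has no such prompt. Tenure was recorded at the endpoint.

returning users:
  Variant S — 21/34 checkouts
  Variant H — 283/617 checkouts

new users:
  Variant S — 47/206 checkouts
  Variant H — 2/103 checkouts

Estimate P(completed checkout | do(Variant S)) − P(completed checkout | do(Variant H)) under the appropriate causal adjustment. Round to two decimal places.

User tenure here is a post-treatment variable shaped by the variant; conditioning on it would introduce bias rather than remove it. The overall comparison is the causal one.
The causal difference is the pooled difference: 0.283 − 0.396 = -0.113.

-0.11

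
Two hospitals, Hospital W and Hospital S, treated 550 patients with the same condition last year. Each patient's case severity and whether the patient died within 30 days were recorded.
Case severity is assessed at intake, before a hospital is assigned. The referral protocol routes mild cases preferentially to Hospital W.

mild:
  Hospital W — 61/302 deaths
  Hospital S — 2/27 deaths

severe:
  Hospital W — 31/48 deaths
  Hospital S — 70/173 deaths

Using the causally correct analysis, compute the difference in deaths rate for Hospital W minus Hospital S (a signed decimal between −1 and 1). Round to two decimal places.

Case severity satisfies the back-door criterion: it is not a descendant of the hospital, and it blocks the spurious path from hospital to outcome. Adjusting for it (i.e., using the within-case severity rates) gives the causal effect.
Adjusting over the population distribution of case severity: 0.598·(0.202−0.074) + 0.402·(0.646−0.405) = +0.173.

+0.17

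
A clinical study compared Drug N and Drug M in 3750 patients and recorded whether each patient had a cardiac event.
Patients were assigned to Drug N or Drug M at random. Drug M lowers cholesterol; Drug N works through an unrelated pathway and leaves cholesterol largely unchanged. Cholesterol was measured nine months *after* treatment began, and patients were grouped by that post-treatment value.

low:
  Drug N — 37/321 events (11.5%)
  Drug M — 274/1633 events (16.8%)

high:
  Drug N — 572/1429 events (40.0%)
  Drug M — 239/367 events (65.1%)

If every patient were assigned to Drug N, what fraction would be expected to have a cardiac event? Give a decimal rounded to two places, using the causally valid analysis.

Within every cholesterol level Drug N has the lower rate, yet pooled Drug M does — Simpson's reversal.
The distribution of cholesterol is itself part of what the drug does — it is an intermediate outcome. Holding it fixed would remove that part of the effect; the total effect is the pooled difference.
So P(outcome | do(Drug N)) is just the pooled rate for Drug N: 609/1750 = 0.348.

0.35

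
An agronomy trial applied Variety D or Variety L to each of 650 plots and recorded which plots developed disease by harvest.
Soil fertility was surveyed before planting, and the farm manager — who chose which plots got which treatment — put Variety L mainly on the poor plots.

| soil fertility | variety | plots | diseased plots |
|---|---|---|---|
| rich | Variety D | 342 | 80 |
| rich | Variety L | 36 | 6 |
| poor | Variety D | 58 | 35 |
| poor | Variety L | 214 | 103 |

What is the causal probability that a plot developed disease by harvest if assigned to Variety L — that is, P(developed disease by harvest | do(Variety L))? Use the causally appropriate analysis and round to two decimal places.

0.30

Here soil fertility is a common cause — it drives both which variety a case falls under and the outcome. The crude comparison mixes populations; the stratum-specific rates are the causally relevant ones.
Standardising Variety L to the population soil fertility mix: 0.582·6/36 + 0.418·103/214 = 0.298.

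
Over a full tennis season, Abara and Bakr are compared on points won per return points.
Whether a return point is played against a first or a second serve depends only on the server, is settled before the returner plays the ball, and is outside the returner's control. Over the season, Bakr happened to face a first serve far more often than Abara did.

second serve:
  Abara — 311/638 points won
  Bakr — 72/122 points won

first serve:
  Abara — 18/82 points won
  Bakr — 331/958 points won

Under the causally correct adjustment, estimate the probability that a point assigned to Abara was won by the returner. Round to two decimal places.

0.33

Nothing the player does changes serve type; the imbalance is an allocation artefact. With serve type also predicting the outcome, the pooled figure is confounded, and the within-stratum comparison is the causal one.
Standardising Abara to the population serve type mix: 0.422·311/638 + 0.578·18/82 = 0.333.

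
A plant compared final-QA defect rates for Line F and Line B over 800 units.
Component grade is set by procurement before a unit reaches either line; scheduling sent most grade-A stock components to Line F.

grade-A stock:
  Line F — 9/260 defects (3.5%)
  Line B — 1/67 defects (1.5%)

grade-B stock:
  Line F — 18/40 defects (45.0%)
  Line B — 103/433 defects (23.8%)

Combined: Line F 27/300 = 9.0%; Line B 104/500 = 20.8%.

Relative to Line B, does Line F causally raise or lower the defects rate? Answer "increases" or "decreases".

Line B is lower inside every component grade stratum but Line F is lower in aggregate. Whether to stratify depends on how component grade relates to the line.
Here component grade is a common cause — it drives both which line a case falls under and the outcome. The crude comparison mixes populations; the stratum-specific rates are the causally relevant ones.
Within each level — grade-A stock: 3.5% vs 1.5%; grade-B stock: 45.0% vs 23.8% — Line B is lower every time.

increases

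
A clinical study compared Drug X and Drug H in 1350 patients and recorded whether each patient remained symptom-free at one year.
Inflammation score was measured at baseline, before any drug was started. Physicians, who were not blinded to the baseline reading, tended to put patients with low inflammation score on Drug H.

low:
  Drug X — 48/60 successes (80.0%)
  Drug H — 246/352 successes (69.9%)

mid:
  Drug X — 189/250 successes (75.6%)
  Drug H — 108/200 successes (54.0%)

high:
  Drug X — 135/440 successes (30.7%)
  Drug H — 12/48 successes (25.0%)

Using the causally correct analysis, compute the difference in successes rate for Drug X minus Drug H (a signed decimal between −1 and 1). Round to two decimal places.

Inflammation score satisfies the back-door criterion: it is not a descendant of the drug, and it blocks the spurious path from drug to outcome. Adjusting for it (i.e., using the within-inflammation score rates) gives the causal effect.
Adjusting over the population distribution of inflammation score: 0.305·(0.800−0.699) + 0.333·(0.756−0.540) + 0.361·(0.307−0.250) = +0.123.

+0.12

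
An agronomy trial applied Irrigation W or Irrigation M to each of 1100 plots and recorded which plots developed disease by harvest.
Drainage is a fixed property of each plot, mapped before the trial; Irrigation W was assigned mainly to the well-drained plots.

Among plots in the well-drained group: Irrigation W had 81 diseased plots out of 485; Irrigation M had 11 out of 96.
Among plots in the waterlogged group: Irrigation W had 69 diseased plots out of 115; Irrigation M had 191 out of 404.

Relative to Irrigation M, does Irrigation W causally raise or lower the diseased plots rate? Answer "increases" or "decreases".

Irrigation M is lower inside every field drainage stratum but Irrigation W is lower in aggregate. Whether to stratify depends on how field drainage relates to the irrigation.
Field drainage is set before the irrigation has any effect — it is not caused by the irrigation — and it independently drives the outcome. That makes it a confounder, so the causal comparison is within field drainage levels.
Within each level — well-drained: 16.7% vs 11.5%; waterlogged: 60.0% vs 47.3% — Irrigation M is lower every time.

increases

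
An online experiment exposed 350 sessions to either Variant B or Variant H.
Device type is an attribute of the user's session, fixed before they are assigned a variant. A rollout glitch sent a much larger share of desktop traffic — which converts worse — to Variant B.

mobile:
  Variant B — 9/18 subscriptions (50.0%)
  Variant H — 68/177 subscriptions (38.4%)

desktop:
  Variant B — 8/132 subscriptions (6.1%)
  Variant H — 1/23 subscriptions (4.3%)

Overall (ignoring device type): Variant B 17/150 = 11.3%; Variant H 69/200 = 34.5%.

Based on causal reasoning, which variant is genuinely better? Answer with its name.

Variant B

The device type-specific comparison favours Variant B throughout, but the pooled figures favour Variant H. The question is whether to condition on device type.
Nothing the variant does changes device type; the imbalance is an allocation artefact. With device type also predicting the outcome, the pooled figure is confounded, and the within-stratum comparison is the causal one.
Within each level — mobile: 50.0% vs 38.4%; desktop: 6.1% vs 4.3% — Variant B is higher every time.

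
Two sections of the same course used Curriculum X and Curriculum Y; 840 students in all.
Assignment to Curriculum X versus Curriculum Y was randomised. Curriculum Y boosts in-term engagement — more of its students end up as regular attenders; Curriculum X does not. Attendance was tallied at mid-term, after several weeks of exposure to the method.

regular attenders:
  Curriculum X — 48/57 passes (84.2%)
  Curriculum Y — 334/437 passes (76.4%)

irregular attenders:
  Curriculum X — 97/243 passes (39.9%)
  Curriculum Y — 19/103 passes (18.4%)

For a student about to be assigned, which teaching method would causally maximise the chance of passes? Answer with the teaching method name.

The distribution of mid-term attendance is itself part of what the teaching method does — it is an intermediate outcome. Holding it fixed would remove that part of the effect; the total effect is the pooled difference.
Pooled: Curriculum X 48.3% vs Curriculum Y 65.4%; Curriculum Y is higher overall.

Curriculum Y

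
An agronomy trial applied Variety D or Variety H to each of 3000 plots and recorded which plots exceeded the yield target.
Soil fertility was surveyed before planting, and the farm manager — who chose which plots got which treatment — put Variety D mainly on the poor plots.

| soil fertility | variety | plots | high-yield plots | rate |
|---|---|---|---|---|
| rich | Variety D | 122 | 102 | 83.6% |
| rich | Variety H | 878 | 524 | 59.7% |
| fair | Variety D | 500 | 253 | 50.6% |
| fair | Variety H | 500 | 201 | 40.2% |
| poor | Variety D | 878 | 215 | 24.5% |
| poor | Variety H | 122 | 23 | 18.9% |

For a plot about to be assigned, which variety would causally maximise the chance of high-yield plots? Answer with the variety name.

Since soil fertility is a pre-existing factor (not a product of the variety) and it affects the outcome on its own, it is a confounder. The stratified rates, not the pooled rate, identify the causal effect.
Within each level — rich: 83.6% vs 59.7%; fair: 50.6% vs 40.2%; poor: 24.5% vs 18.9% — Variety D is higher every time.

Variety D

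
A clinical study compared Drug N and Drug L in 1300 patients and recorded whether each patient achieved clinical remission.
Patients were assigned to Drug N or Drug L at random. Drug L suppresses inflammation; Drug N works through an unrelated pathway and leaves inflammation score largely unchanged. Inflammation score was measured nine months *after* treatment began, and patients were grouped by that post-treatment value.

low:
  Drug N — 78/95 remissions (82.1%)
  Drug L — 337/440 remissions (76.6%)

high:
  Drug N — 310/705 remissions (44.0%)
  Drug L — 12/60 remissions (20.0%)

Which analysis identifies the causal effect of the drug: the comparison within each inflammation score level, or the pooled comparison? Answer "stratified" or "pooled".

pooled

The inflammation score-specific comparison favours Drug N throughout, but the pooled figures favour Drug L. The question is whether to condition on inflammation score.
Inflammation score lies on the pathway drug → inflammation score → outcome, so adjusting for it blocks the indirect effect. For the total causal effect of drug, use the unadjusted pooled rates.
Pooled: Drug N 48.5% vs Drug L 69.8%; Drug L is higher overall.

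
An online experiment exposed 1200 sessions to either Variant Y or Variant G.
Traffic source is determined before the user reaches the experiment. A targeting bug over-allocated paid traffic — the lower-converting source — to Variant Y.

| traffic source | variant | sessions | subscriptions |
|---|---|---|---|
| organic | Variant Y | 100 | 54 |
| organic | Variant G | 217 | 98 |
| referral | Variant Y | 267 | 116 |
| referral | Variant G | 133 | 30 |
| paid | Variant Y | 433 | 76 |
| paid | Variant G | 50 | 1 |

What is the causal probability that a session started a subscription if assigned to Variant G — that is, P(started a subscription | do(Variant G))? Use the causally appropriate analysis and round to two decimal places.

Within every traffic source level Variant Y has the higher rate, yet pooled Variant G does — Simpson's reversal.
Nothing the variant does changes traffic source; the imbalance is an allocation artefact. With traffic source also predicting the outcome, the pooled figure is confounded, and the within-stratum comparison is the causal one.
Standardising Variant G to the population traffic source mix: 0.264·98/217 + 0.333·30/133 + 0.403·1/50 = 0.203.

0.20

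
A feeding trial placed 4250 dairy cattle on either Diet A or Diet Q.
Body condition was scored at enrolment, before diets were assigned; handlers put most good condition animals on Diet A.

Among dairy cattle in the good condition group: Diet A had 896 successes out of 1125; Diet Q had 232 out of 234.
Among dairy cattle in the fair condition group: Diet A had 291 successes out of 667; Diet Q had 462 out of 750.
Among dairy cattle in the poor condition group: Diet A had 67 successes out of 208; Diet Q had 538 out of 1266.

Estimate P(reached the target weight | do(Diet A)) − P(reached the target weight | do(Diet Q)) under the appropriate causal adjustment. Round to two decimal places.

Starting body condition differs across diets for reasons unrelated to any effect of the diet itself, and it separately predicts the outcome — a classic confounder. We must compare within starting body condition levels.
Adjusting over the population distribution of starting body condition: 0.320·(0.796−0.991) + 0.333·(0.436−0.616) + 0.347·(0.322−0.425) = -0.158.

-0.16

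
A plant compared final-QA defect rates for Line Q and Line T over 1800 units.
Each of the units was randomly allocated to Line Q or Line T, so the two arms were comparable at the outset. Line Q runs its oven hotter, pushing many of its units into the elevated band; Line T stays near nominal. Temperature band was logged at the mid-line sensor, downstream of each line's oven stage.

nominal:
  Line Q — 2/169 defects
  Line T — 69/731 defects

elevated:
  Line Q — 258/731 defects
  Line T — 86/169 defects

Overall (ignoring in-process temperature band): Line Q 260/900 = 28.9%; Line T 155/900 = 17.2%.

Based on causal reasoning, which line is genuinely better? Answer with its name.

Line T

Line Q is lower inside every in-process temperature band stratum but Line T is lower in aggregate. Whether to stratify depends on how in-process temperature band relates to the line.
In-process temperature band is recorded after the line and is itself shifted by it — it sits on the causal path from line to outcome. Conditioning on a mediator would strip out part of the effect we want; the pooled comparison gives the total causal effect.
Pooled: Line Q 28.9% vs Line T 17.2%; Line T is lower overall.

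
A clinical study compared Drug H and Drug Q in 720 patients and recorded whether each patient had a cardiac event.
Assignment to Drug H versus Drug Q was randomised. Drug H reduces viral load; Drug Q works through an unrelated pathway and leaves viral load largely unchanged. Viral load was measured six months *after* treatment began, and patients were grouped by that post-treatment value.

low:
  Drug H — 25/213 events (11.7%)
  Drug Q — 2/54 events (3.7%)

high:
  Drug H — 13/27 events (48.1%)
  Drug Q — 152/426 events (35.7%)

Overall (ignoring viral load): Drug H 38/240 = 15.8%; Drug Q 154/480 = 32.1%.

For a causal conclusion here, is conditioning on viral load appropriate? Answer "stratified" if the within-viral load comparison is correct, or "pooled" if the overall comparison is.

pooled

The distribution of viral load is itself part of what the drug does — it is an intermediate outcome. Holding it fixed would remove that part of the effect; the total effect is the pooled difference.
Pooled: Drug H 15.8% vs Drug Q 32.1%; Drug H is lower overall.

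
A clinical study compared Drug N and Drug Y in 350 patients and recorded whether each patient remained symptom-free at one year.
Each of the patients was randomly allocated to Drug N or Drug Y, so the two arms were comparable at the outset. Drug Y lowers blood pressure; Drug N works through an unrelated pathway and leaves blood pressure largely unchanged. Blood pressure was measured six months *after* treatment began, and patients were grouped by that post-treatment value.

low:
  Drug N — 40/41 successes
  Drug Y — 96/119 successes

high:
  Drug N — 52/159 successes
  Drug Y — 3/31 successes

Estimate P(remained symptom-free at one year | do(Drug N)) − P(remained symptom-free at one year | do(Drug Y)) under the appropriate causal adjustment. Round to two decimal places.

Within every blood pressure level Drug N has the higher rate, yet pooled Drug Y does — Simpson's reversal.
Blood pressure lies on the pathway drug → blood pressure → outcome, so adjusting for it blocks the indirect effect. For the total causal effect of drug, use the unadjusted pooled rates.
The causal difference is the pooled difference: 0.460 − 0.660 = -0.200.

-0.20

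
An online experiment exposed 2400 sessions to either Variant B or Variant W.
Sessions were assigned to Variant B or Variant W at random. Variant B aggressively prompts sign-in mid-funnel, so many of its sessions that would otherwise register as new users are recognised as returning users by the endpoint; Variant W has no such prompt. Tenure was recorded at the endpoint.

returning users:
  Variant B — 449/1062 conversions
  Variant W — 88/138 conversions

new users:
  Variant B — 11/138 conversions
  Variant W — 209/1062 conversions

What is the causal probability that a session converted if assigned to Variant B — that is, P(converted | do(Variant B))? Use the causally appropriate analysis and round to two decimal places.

The stratified and pooled comparisons disagree (Variant W wins within each user tenure; Variant B wins overall), so the answer turns on the causal role of user tenure.
Because the variant influences user tenure, user tenure is a post-treatment mediator, not a confounder. Stratifying on it would bias the estimate; the causal effect is the crude pooled difference.
So P(outcome | do(Variant B)) is just the pooled rate for Variant B: 460/1200 = 0.383.

0.38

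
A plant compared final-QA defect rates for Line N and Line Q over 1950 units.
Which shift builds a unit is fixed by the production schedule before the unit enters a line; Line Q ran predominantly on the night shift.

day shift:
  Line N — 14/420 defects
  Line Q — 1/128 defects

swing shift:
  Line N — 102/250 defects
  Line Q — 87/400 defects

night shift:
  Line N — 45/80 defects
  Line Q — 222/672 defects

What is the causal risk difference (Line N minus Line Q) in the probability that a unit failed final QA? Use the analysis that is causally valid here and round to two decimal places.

+0.16

Line Q is lower inside every shift stratum but Line N is lower in aggregate. Whether to stratify depends on how shift relates to the line.
Since shift is a pre-existing factor (not a product of the line) and it affects the outcome on its own, it is a confounder. The stratified rates, not the pooled rate, identify the causal effect.
Adjusting over the population distribution of shift: 0.281·(0.033−0.008) + 0.333·(0.408−0.217) + 0.386·(0.562−0.330) = +0.160.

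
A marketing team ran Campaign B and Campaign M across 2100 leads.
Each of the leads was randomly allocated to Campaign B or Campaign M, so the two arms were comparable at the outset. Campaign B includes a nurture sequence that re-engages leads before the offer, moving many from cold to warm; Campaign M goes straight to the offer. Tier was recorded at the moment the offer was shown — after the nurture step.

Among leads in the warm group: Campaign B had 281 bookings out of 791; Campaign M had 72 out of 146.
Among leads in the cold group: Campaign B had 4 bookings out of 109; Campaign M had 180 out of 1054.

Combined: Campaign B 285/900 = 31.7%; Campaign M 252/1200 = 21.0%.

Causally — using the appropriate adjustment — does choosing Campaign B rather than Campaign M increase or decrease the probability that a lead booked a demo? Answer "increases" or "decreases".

increases

Within every engagement tier level Campaign M has the higher rate, yet pooled Campaign B does — Simpson's reversal.
Stratifying would compare campaigns among leads the campaigns themselves sorted into engagement tier groups — a form of selection on an intermediate. The unconditioned pooled rates give the total causal effect.
Pooled: Campaign B 31.7% vs Campaign M 21.0%; Campaign B is higher overall.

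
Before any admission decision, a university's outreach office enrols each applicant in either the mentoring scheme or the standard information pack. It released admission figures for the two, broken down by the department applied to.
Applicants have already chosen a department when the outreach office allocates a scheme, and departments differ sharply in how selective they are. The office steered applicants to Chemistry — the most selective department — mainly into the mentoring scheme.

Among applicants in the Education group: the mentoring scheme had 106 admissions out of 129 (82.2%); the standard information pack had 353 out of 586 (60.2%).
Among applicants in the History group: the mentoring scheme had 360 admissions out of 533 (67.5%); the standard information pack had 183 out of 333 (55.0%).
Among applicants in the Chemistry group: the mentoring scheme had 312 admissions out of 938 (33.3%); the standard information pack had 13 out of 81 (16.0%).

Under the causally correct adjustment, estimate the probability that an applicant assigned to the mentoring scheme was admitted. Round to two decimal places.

0.58

Nothing the outreach scheme does changes department; the imbalance is an allocation artefact. With department also predicting the outcome, the pooled figure is confounded, and the within-stratum comparison is the causal one.
Standardising the mentoring scheme to the population department mix: 0.275·106/129 + 0.333·360/533 + 0.392·312/938 = 0.581.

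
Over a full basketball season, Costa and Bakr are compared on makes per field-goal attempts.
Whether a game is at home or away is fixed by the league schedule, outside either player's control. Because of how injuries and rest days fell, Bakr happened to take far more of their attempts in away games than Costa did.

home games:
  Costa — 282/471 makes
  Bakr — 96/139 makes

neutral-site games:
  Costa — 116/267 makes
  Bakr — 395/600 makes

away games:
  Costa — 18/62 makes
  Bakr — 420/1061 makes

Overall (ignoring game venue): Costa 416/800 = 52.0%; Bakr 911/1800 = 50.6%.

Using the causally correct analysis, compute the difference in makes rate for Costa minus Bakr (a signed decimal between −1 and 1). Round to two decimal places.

Within every game venue level Bakr has the higher rate, yet pooled Costa does — Simpson's reversal.
Game venue is set before the player has any effect — it is not caused by the player — and it independently drives the outcome. That makes it a confounder, so the causal comparison is within game venue levels.
Adjusting over the population distribution of game venue: 0.235·(0.599−0.691) + 0.333·(0.434−0.658) + 0.432·(0.290−0.396) = -0.142.

-0.14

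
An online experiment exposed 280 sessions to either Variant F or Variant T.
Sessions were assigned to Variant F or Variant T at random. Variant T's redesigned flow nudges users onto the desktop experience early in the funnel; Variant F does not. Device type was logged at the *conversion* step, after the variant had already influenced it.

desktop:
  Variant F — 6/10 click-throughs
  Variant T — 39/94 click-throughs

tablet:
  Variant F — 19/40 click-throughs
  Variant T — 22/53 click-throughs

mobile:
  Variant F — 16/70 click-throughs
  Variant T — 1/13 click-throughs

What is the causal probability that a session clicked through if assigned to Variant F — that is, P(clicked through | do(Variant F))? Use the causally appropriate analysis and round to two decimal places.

Within every device type level Variant F has the higher rate, yet pooled Variant T does — Simpson's reversal.
Because the variant influences device type, device type is a post-treatment mediator, not a confounder. Stratifying on it would bias the estimate; the causal effect is the crude pooled difference.
So P(outcome | do(Variant F)) is just the pooled rate for Variant F: 41/120 = 0.342.

0.34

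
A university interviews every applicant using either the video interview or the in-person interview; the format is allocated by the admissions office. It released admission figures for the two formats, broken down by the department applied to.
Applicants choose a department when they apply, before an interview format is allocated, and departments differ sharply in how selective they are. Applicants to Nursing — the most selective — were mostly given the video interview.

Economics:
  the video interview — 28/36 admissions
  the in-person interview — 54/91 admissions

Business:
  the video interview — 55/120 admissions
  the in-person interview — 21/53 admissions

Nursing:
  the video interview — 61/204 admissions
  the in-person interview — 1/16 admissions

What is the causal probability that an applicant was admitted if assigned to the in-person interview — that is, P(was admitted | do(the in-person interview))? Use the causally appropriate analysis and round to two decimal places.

0.30

the video interview is higher inside every department stratum but the in-person interview is higher in aggregate. Whether to stratify depends on how department relates to the interview format.
Here department is a common cause — it drives both which interview format a case falls under and the outcome. The crude comparison mixes populations; the stratum-specific rates are the causally relevant ones.
Standardising the in-person interview to the population department mix: 0.244·54/91 + 0.333·21/53 + 0.423·1/16 = 0.303.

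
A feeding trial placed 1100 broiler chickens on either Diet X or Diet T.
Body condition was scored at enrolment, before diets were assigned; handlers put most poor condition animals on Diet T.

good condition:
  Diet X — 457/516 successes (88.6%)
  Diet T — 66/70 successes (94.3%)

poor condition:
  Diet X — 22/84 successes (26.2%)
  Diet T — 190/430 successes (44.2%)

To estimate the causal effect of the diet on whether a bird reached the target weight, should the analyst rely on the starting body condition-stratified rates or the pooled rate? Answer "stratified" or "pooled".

stratified

Starting body condition differs across diets for reasons unrelated to any effect of the diet itself, and it separately predicts the outcome — a classic confounder. We must compare within starting body condition levels.
Within each level — good condition: 88.6% vs 94.3%; poor condition: 26.2% vs 44.2% — Diet T is higher every time.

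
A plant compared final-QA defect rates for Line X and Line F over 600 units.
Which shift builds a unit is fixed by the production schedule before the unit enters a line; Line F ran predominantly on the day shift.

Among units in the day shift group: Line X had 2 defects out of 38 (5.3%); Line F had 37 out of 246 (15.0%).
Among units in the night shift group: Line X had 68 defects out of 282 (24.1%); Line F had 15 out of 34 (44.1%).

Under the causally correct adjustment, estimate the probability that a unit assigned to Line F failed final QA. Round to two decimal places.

Shift satisfies the back-door criterion: it is not a descendant of the line, and it blocks the spurious path from line to outcome. Adjusting for it (i.e., using the within-shift rates) gives the causal effect.
Standardising Line F to the population shift mix: 0.473·37/246 + 0.527·15/34 = 0.304.

0.30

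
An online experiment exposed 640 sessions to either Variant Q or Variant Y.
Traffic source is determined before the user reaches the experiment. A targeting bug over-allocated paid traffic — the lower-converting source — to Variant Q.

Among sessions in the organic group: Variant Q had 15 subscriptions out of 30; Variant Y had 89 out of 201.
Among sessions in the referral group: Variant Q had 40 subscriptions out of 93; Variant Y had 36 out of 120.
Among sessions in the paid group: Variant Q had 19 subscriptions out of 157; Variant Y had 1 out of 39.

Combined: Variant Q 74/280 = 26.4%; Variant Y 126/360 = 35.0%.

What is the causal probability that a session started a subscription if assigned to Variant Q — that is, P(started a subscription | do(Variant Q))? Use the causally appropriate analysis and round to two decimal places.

0.36

Nothing the variant does changes traffic source; the imbalance is an allocation artefact. With traffic source also predicting the outcome, the pooled figure is confounded, and the within-stratum comparison is the causal one.
Standardising Variant Q to the population traffic source mix: 0.361·15/30 + 0.333·40/93 + 0.306·19/157 = 0.361.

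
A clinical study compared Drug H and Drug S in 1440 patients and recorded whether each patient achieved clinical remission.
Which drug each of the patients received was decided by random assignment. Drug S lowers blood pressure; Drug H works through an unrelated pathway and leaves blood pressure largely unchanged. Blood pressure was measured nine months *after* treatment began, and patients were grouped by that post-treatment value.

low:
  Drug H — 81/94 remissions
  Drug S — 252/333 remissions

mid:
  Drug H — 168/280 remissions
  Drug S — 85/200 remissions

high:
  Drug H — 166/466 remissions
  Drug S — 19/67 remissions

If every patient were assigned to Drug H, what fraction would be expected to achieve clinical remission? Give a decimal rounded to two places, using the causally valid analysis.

The stratified and pooled comparisons disagree (Drug H wins within each blood pressure; Drug S wins overall), so the answer turns on the causal role of blood pressure.
Stratifying would compare drugs among patients the drugs themselves sorted into blood pressure groups — a form of selection on an intermediate. The unconditioned pooled rates give the total causal effect.
So P(outcome | do(Drug H)) is just the pooled rate for Drug H: 415/840 = 0.494.

0.49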